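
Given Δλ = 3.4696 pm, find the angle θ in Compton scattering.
115.47°

From the Compton formula Δλ = λ_C(1 - cos θ), we can solve for θ:

cos θ = 1 - Δλ/λ_C

Given:
- Δλ = 3.4696 pm
- λ_C = h/(m_e·c) ≈ 2.42631024 pm

cos θ = 1 - 3.4696/2.42631024
cos θ = 1 - 1.429990
cos θ = -0.429990

θ = arccos(-0.429990)
θ = 115.47°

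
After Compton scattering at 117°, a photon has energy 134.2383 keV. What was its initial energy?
217.2001 keV

Convert final energy to wavelength (hc ≈ 1239.842 keV·pm):
λ' = hc/E' = 1239.842 / 134.2383 = 9.2361 pm

Calculate the Compton shift:
Δλ = λ_C(1 - cos(117°))
Δλ = 2.4263 × (1 - cos(117°))
Δλ = 3.5278 pm

Initial wavelength:
λ = λ' - Δλ = 9.2361 - 3.5278 = 5.7083 pm

Initial energy:
E = hc/λ = 1239.842 / 5.7083 = 217.2001 keV

(Intermediate values are shown rounded; full precision is carried through to the final answer.)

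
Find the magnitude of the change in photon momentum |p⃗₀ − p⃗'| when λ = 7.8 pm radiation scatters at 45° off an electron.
6.2647e-23 kg·m/s

Photon momentum magnitude is p = h/λ.

Initial momentum:
p₀ = h/λ = 6.6261e-34/7.8000e-12 = 8.4950e-23 kg·m/s

After scattering:
λ' = λ + Δλ = 7.8 + 0.7106 = 8.5106 pm
p' = h/λ' = 6.6261e-34/8.5106e-12 = 7.7856e-23 kg·m/s

Momentum is a vector; the scattered photon's direction makes angle θ = 45° with the incident direction. The magnitude of the vector change Δp⃗ = p⃗₀ − p⃗' is found from the law of cosines:
|Δp⃗|² = p₀² + p'² − 2p₀p'cos θ
|Δp⃗|² = (8.4950e-23)² + (7.7856e-23)² − 2·8.4950e-23·7.7856e-23·cos(45°)
|Δp⃗| = 6.2647e-23 kg·m/s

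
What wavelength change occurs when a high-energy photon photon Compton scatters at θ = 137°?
4.2008 pm

Using the Compton scattering formula:
Δλ = λ_C(1 - cos θ)

where λ_C = h/(m_e·c) ≈ 2.4263 pm is the Compton wavelength of an electron.

For θ = 137°:
cos(137°) = -0.7314
1 - cos(137°) = 1.7314

Δλ = 2.4263 × 1.7314
Δλ = 4.2008 pm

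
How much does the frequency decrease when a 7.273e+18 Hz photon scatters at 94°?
4.308e+17 Hz (decrease)

Convert frequency to wavelength (c = 299792458 m/s):
λ₀ = c/f₀ = 299792458/7.273e+18 = 4.1219917e-11 m = 41.2199 pm

Calculate Compton shift:
Δλ = λ_C(1 - cos(94°)) = 2.5956 pm

Final wavelength:
λ' = λ₀ + Δλ = 41.2199 + 2.5956 = 43.8155 pm

Final frequency:
f' = c/λ' = 299792458/4.3815478e-11 = 6.8421587e+18 Hz

Frequency shift (decrease):
Δf = f₀ - f' = 7.273e+18 - 6.8421587e+18 = 4.308e+17 Hz

(Intermediate values are shown rounded; full precision is carried through to the final answer.)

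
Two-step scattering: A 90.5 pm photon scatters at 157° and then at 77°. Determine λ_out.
97.0402 pm

Apply Compton shift twice:

First scattering at θ₁ = 157°:
Δλ₁ = λ_C(1 - cos(157°))
Δλ₁ = 2.4263 × 1.9205
Δλ₁ = 4.6597 pm

After first scattering:
λ₁ = 90.5 + 4.6597 = 95.1597 pm

Second scattering at θ₂ = 77°:
Δλ₂ = λ_C(1 - cos(77°))
Δλ₂ = 2.4263 × 0.7750
Δλ₂ = 1.8805 pm

Final wavelength:
λ₂ = 95.1597 + 1.8805 = 97.0402 pm

Total shift: Δλ_total = 4.6597 + 1.8805 = 6.5402 pm

(Intermediate values are shown rounded; full precision is carried through to the final answer.)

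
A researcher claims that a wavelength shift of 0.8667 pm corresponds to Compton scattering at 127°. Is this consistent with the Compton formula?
No, inconsistent

Calculate the expected shift for θ = 127°:

Δλ_expected = λ_C(1 - cos(127°))
Δλ_expected = 2.4263 × (1 - cos(127°))
Δλ_expected = 2.4263 × 1.6018
Δλ_expected = 3.8865 pm

Given shift: 0.8667 pm
Expected shift: 3.8865 pm
Difference: 3.0198 pm

The values do not match. The given shift corresponds to θ ≈ 50.0°, not 127°.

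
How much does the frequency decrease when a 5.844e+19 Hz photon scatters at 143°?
2.686e+19 Hz (decrease)

Convert frequency to wavelength (c = 299792458 m/s):
λ₀ = c/f₀ = 299792458/5.844e+19 = 5.1299189e-12 m = 5.1299 pm

Calculate Compton shift:
Δλ = λ_C(1 - cos(143°)) = 4.3640 pm

Final wavelength:
λ' = λ₀ + Δλ = 5.1299 + 4.3640 = 9.4940 pm

Final frequency:
f' = c/λ' = 299792458/9.4939666e-12 = 3.1577155e+19 Hz

Frequency shift (decrease):
Δf = f₀ - f' = 5.844e+19 - 3.1577155e+19 = 2.686e+19 Hz

(Intermediate values are shown rounded; full precision is carried through to the final answer.)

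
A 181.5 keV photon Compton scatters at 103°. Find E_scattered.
126.4732 keV

First convert energy to wavelength:
λ = hc/E, with hc ≈ 1239.842 keV·pm (i.e. 1239.842 eV·nm)

For E = 181.5 keV = 181500 eV:
λ = 1239.842 keV·pm / 181.5 keV
λ = 6.8311 pm

Calculate the Compton shift:
Δλ = λ_C(1 - cos(103°)) = 2.4263 × 1.2250
Δλ = 2.9721 pm

Final wavelength:
λ' = 6.8311 + 2.9721 = 9.8032 pm

Final energy:
E' = hc/λ' = 1239.842 / 9.8032 = 126.4732 keV

(Intermediate values are shown rounded; full precision is carried through to the final answer.)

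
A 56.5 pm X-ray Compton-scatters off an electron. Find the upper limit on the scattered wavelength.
61.3526 pm (at θ = 180°)

The Compton shift is Δλ = λ_C(1 − cos θ).

Since cos θ ranges from −1 to 1, the factor (1 − cos θ) ranges from 0 to 2; the maximum shift occurs at θ = 180° (backscattering):
Δλ_max = 2λ_C = 2 × 2.4263 pm = 4.8526 pm

Maximum scattered wavelength:
λ'_max = λ₀ + Δλ_max = 56.5 + 4.8526 = 61.3526 pm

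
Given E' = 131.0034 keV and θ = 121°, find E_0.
214.2000 keV

Convert final energy to wavelength (hc ≈ 1239.842 keV·pm):
λ' = hc/E' = 1239.842 / 131.0034 = 9.4642 pm

Calculate the Compton shift:
Δλ = λ_C(1 - cos(121°))
Δλ = 2.4263 × (1 - cos(121°))
Δλ = 3.6760 pm

Initial wavelength:
λ = λ' - Δλ = 9.4642 - 3.6760 = 5.7882 pm

Initial energy:
E = hc/λ = 1239.842 / 5.7882 = 214.2000 keV

(Intermediate values are shown rounded; full precision is carried through to the final answer.)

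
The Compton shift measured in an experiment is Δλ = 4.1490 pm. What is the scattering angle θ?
135.24°

From the Compton formula Δλ = λ_C(1 - cos θ), we can solve for θ:

cos θ = 1 - Δλ/λ_C

Given:
- Δλ = 4.1490 pm
- λ_C = h/(m_e·c) ≈ 2.42631024 pm

cos θ = 1 - 4.1490/2.42631024
cos θ = 1 - 1.710004
cos θ = -0.710004

θ = arccos(-0.710004)
θ = 135.24°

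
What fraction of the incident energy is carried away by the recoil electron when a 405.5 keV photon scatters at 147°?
0.5933 (or 59.33%)

Calculate initial and final photon energies:

Initial: E₀ = 405.5 keV → λ₀ = 3.0576 pm
Compton shift: Δλ = 4.4612 pm
Final wavelength: λ' = 7.5187 pm
Final energy: E' = 164.9000 keV

Fractional energy loss:
(E₀ - E')/E₀ = (405.5000 - 164.9000)/405.5000
= 240.6000/405.5000
= 0.5933
= 59.33%

(Intermediate values are shown rounded; full precision is carried through to the final answer.)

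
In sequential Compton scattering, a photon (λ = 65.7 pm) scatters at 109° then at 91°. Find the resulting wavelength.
71.3849 pm

Apply Compton shift twice:

First scattering at θ₁ = 109°:
Δλ₁ = λ_C(1 - cos(109°))
Δλ₁ = 2.4263 × 1.3256
Δλ₁ = 3.2162 pm

After first scattering:
λ₁ = 65.7 + 3.2162 = 68.9162 pm

Second scattering at θ₂ = 91°:
Δλ₂ = λ_C(1 - cos(91°))
Δλ₂ = 2.4263 × 1.0175
Δλ₂ = 2.4687 pm

Final wavelength:
λ₂ = 68.9162 + 2.4687 = 71.3849 pm

Total shift: Δλ_total = 3.2162 + 2.4687 = 5.6849 pm

(Intermediate values are shown rounded; full precision is carried through to the final answer.)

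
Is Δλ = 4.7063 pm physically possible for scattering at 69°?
No, inconsistent

Calculate the expected shift for θ = 69°:

Δλ_expected = λ_C(1 - cos(69°))
Δλ_expected = 2.4263 × (1 - cos(69°))
Δλ_expected = 2.4263 × 0.6416
Δλ_expected = 1.5568 pm

Given shift: 4.7063 pm
Expected shift: 1.5568 pm
Difference: 3.1495 pm

The values do not match. The given shift corresponds to θ ≈ 160.0°, not 69°.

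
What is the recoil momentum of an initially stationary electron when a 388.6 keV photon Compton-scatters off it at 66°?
1.9858e-22 kg·m/s

The electron is initially at rest, so by conservation of momentum:
p⃗_e = p⃗₀ − p⃗'  (incident photon momentum minus scattered photon momentum)

Photon momentum magnitudes (p = h/λ = E/c):
λ₀ = hc/E₀ = 3.1905 pm → p₀ = h/λ₀ = 2.0768e-22 kg·m/s
Δλ = λ_C(1 − cos 66°) = 1.4394 pm
λ' = 4.6300 pm → p' = h/λ' = 1.4311e-22 kg·m/s

The scattered photon makes angle θ = 66° with the incident direction, so by the law of cosines:
|p⃗_e|² = p₀² + p'² − 2p₀p'cos θ
|p⃗_e|² = (2.0768e-22)² + (1.4311e-22)² − 2·2.0768e-22·1.4311e-22·cos(66°)
|p⃗_e| = 1.9858e-22 kg·m/s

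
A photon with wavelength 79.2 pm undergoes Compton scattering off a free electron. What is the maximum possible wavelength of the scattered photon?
84.0526 pm (at θ = 180°)

The Compton shift is Δλ = λ_C(1 − cos θ).

Since cos θ ranges from −1 to 1, the factor (1 − cos θ) ranges from 0 to 2; the maximum shift occurs at θ = 180° (backscattering):
Δλ_max = 2λ_C = 2 × 2.4263 pm = 4.8526 pm

Maximum scattered wavelength:
λ'_max = λ₀ + Δλ_max = 79.2 + 4.8526 = 84.0526 pm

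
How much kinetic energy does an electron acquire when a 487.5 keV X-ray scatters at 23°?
34.3655 keV

By energy conservation: K_e = E_initial - E_final

First find the scattered photon energy:
Initial wavelength: λ = hc/E = 2.5433 pm
Compton shift: Δλ = λ_C(1 - cos(23°)) = 0.1929 pm
Final wavelength: λ' = 2.5433 + 0.1929 = 2.7361 pm
Final photon energy: E' = hc/λ' = 453.1345 keV

Electron kinetic energy:
K_e = E - E' = 487.5000 - 453.1345 = 34.3655 keV

(Intermediate values are shown rounded; full precision is carried through to the final answer.)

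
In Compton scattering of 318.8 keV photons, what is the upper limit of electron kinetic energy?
176.9694 keV

Maximum energy transfer occurs at θ = 180° (backscattering).

Initial photon: E₀ = 318.8 keV → λ₀ = 3.8891 pm

Maximum Compton shift (at 180°):
Δλ_max = 2λ_C = 2 × 2.4263 = 4.8526 pm

Final wavelength:
λ' = 3.8891 + 4.8526 = 8.7417 pm

Minimum photon energy (maximum energy to electron):
E'_min = hc/λ' = 141.8306 keV

Maximum electron kinetic energy:
K_max = E₀ - E'_min = 318.8000 - 141.8306 = 176.9694 keV

(Intermediate values are shown rounded; full precision is carried through to the final answer.)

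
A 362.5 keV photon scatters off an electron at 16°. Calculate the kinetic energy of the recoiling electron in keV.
9.6953 keV

By energy conservation: K_e = E_initial - E_final

First find the scattered photon energy:
Initial wavelength: λ = hc/E = 3.4203 pm
Compton shift: Δλ = λ_C(1 - cos(16°)) = 0.0940 pm
Final wavelength: λ' = 3.4203 + 0.0940 = 3.5142 pm
Final photon energy: E' = hc/λ' = 352.8047 keV

Electron kinetic energy:
K_e = E - E' = 362.5000 - 352.8047 = 9.6953 keV

(Intermediate values are shown rounded; full precision is carried through to the final answer.)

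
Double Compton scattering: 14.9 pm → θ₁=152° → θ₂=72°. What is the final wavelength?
21.1452 pm

Apply Compton shift twice:

First scattering at θ₁ = 152°:
Δλ₁ = λ_C(1 - cos(152°))
Δλ₁ = 2.4263 × 1.8829
Δλ₁ = 4.5686 pm

After first scattering:
λ₁ = 14.9 + 4.5686 = 19.4686 pm

Second scattering at θ₂ = 72°:
Δλ₂ = λ_C(1 - cos(72°))
Δλ₂ = 2.4263 × 0.6910
Δλ₂ = 1.6765 pm

Final wavelength:
λ₂ = 19.4686 + 1.6765 = 21.1452 pm

Total shift: Δλ_total = 4.5686 + 1.6765 = 6.2452 pm

(Intermediate values are shown rounded; full precision is carried through to the final answer.)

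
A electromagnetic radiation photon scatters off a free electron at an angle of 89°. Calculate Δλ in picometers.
2.3840 pm

Using the Compton scattering formula:
Δλ = λ_C(1 - cos θ)

where λ_C = h/(m_e·c) ≈ 2.4263 pm is the Compton wavelength of an electron.

For θ = 89°:
cos(89°) = 0.0175
1 - cos(89°) = 0.9825

Δλ = 2.4263 × 0.9825
Δλ = 2.3840 pm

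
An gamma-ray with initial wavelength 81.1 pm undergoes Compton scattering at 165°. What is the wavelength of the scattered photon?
85.8699 pm

Using the Compton scattering formula:
λ' = λ + Δλ = λ + λ_C(1 - cos θ)

Given:
- Initial wavelength λ = 81.1 pm
- Scattering angle θ = 165°
- Compton wavelength λ_C ≈ 2.4263 pm

Calculate the shift:
Δλ = 2.4263 × (1 - cos(165°))
Δλ = 2.4263 × 1.9659
Δλ = 4.7699 pm

Final wavelength:
λ' = 81.1 + 4.7699 = 85.8699 pm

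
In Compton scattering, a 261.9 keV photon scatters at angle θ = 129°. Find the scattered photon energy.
142.7195 keV

First convert energy to wavelength:
λ = hc/E, with hc ≈ 1239.842 keV·pm (i.e. 1239.842 eV·nm)

For E = 261.9 keV = 261900 eV:
λ = 1239.842 keV·pm / 261.9 keV
λ = 4.7340 pm

Calculate the Compton shift:
Δλ = λ_C(1 - cos(129°)) = 2.4263 × 1.6293
Δλ = 3.9532 pm

Final wavelength:
λ' = 4.7340 + 3.9532 = 8.6873 pm

Final energy:
E' = hc/λ' = 1239.842 / 8.6873 = 142.7195 keV

(Intermediate values are shown rounded; full precision is carried through to the final answer.)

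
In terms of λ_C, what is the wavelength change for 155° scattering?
1.9063 λ_C

The Compton shift formula is:
Δλ = λ_C(1 - cos θ)

Dividing both sides by λ_C:
Δλ/λ_C = 1 - cos θ

For θ = 155°:
Δλ/λ_C = 1 - cos(155°)
Δλ/λ_C = 1 - -0.9063
Δλ/λ_C = 1.9063

This means the shift is 1.9063 × λ_C = 4.6253 pm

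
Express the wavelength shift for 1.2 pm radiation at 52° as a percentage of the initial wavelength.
77.7104%

Calculate the Compton shift:
Δλ = λ_C(1 - cos(52°))
Δλ = 2.4263 × (1 - cos(52°))
Δλ = 2.4263 × 0.3843
Δλ = 0.9325 pm

Percentage change:
(Δλ/λ₀) × 100 = (0.9325/1.2) × 100
= 77.7104%

(Intermediate values are shown rounded; full precision is carried through to the final answer.)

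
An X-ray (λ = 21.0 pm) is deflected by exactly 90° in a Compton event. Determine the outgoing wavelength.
23.4263 pm

Using the Compton formula: λ' = λ + λ_C(1 − cos θ)

For θ = 90°, cos θ = 0 (exact) = 0.0000, so:
1 − cos 90° = 1 − (0) = 1.0000

Δλ = λ_C × 1.0000 = 2.4263 × 1.0000 = 2.4263 pm

λ' = 21.0 + 2.4263 = 23.4263 pm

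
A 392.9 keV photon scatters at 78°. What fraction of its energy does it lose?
0.3785 (or 37.85%)

Calculate initial and final photon energies:

Initial: E₀ = 392.9 keV → λ₀ = 3.1556 pm
Compton shift: Δλ = 1.9219 pm
Final wavelength: λ' = 5.0775 pm
Final energy: E' = 244.1850 keV

Fractional energy loss:
(E₀ - E')/E₀ = (392.9000 - 244.1850)/392.9000
= 148.7150/392.9000
= 0.3785
= 37.85%

(Intermediate values are shown rounded; full precision is carried through to the final answer.)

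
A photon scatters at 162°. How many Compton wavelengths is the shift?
1.9511 λ_C

The Compton shift formula is:
Δλ = λ_C(1 - cos θ)

Dividing both sides by λ_C:
Δλ/λ_C = 1 - cos θ

For θ = 162°:
Δλ/λ_C = 1 - cos(162°)
Δλ/λ_C = 1 - -0.9511
Δλ/λ_C = 1.9511

This means the shift is 1.9511 × λ_C = 4.7339 pm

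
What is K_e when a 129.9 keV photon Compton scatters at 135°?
39.3117 keV

By energy conservation: K_e = E_initial - E_final

First find the scattered photon energy:
Initial wavelength: λ = hc/E = 9.5446 pm
Compton shift: Δλ = λ_C(1 - cos(135°)) = 4.1420 pm
Final wavelength: λ' = 9.5446 + 4.1420 = 13.6866 pm
Final photon energy: E' = hc/λ' = 90.5883 keV

Electron kinetic energy:
K_e = E - E' = 129.9000 - 90.5883 = 39.3117 keV

(Intermediate values are shown rounded; full precision is carried through to the final answer.)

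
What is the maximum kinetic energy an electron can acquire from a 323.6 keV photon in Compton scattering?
180.8272 keV

Maximum energy transfer occurs at θ = 180° (backscattering).

Initial photon: E₀ = 323.6 keV → λ₀ = 3.8314 pm

Maximum Compton shift (at 180°):
Δλ_max = 2λ_C = 2 × 2.4263 = 4.8526 pm

Final wavelength:
λ' = 3.8314 + 4.8526 = 8.6840 pm

Minimum photon energy (maximum energy to electron):
E'_min = hc/λ' = 142.7728 keV

Maximum electron kinetic energy:
K_max = E₀ - E'_min = 323.6000 - 142.7728 = 180.8272 keV

(Intermediate values are shown rounded; full precision is carried through to the final answer.)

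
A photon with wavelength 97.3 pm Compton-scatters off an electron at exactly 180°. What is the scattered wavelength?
102.1526 pm

Using the Compton formula: λ' = λ + λ_C(1 − cos θ)

For θ = 180°, cos θ = -1 (exact) = -1.0000, so:
1 − cos 180° = 1 − (-1) = 2.0000

Δλ = λ_C × 2.0000 = 2.4263 × 2.0000 = 4.8526 pm

λ' = 97.3 + 4.8526 = 102.1526 pm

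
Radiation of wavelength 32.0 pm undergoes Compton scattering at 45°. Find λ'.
32.7106 pm

Using the Compton formula: λ' = λ + λ_C(1 − cos θ)

For θ = 45°, cos θ = √2/2 (exact) ≈ 0.7071, so:
1 − cos 45° = 1 − (√2/2) ≈ 0.2929

Δλ = λ_C × 0.2929 = 2.4263 × 0.2929 = 0.7106 pm

λ' = 32.0 + 0.7106 = 32.7106 pm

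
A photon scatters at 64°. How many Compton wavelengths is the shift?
0.5616 λ_C

The Compton shift formula is:
Δλ = λ_C(1 - cos θ)

Dividing both sides by λ_C:
Δλ/λ_C = 1 - cos θ

For θ = 64°:
Δλ/λ_C = 1 - cos(64°)
Δλ/λ_C = 1 - 0.4384
Δλ/λ_C = 0.5616

This means the shift is 0.5616 × λ_C = 1.3627 pm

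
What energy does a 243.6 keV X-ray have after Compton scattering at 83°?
171.7166 keV

First convert energy to wavelength:
λ = hc/E, with hc ≈ 1239.842 keV·pm (i.e. 1239.842 eV·nm)

For E = 243.6 keV = 243600 eV:
λ = 1239.842 keV·pm / 243.6 keV
λ = 5.0897 pm

Calculate the Compton shift:
Δλ = λ_C(1 - cos(83°)) = 2.4263 × 0.8781
Δλ = 2.1306 pm

Final wavelength:
λ' = 5.0897 + 2.1306 = 7.2203 pm

Final energy:
E' = hc/λ' = 1239.842 / 7.2203 = 171.7166 keV

(Intermediate values are shown rounded; full precision is carried through to the final answer.)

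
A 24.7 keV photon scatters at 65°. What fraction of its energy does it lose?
0.0272 (or 2.72%)

Calculate initial and final photon energies:

Initial: E₀ = 24.7 keV → λ₀ = 50.1960 pm
Compton shift: Δλ = 1.4009 pm
Final wavelength: λ' = 51.5969 pm
Final energy: E' = 24.0294 keV

Fractional energy loss:
(E₀ - E')/E₀ = (24.7000 - 24.0294)/24.7000
= 0.6706/24.7000
= 0.0272
= 2.72%

(Intermediate values are shown rounded; full precision is carried through to the final answer.)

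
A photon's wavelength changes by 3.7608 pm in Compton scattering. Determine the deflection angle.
123.37°

From the Compton formula Δλ = λ_C(1 - cos θ), we can solve for θ:

cos θ = 1 - Δλ/λ_C

Given:
- Δλ = 3.7608 pm
- λ_C = h/(m_e·c) ≈ 2.42631024 pm

cos θ = 1 - 3.7608/2.42631024
cos θ = 1 - 1.550008
cos θ = -0.550008

θ = arccos(-0.550008)
θ = 123.37°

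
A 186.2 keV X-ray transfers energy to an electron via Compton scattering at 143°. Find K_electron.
73.7193 keV

By energy conservation: K_e = E_initial - E_final

First find the scattered photon energy:
Initial wavelength: λ = hc/E = 6.6587 pm
Compton shift: Δλ = λ_C(1 - cos(143°)) = 4.3640 pm
Final wavelength: λ' = 6.6587 + 4.3640 = 11.0227 pm
Final photon energy: E' = hc/λ' = 112.4807 keV

Electron kinetic energy:
K_e = E - E' = 186.2000 - 112.4807 = 73.7193 keV

(Intermediate values are shown rounded; full precision is carried through to the final answer.)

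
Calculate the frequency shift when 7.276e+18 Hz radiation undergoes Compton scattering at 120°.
5.905e+17 Hz (decrease)

Convert frequency to wavelength (c = 299792458 m/s):
λ₀ = c/f₀ = 299792458/7.276e+18 = 4.1202922e-11 m = 41.2029 pm

Calculate Compton shift:
Δλ = λ_C(1 - cos(120°)) = 3.6395 pm

Final wavelength:
λ' = λ₀ + Δλ = 41.2029 + 3.6395 = 44.8424 pm

Final frequency:
f' = c/λ' = 299792458/4.4842387e-11 = 6.6854706e+18 Hz

Frequency shift (decrease):
Δf = f₀ - f' = 7.276e+18 - 6.6854706e+18 = 5.905e+17 Hz

(Intermediate values are shown rounded; full precision is carried through to the final answer.)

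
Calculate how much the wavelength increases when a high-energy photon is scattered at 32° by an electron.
0.3687 pm

Using the Compton scattering formula:
Δλ = λ_C(1 - cos θ)

where λ_C = h/(m_e·c) ≈ 2.4263 pm is the Compton wavelength of an electron.

For θ = 32°:
cos(32°) = 0.8480
1 - cos(32°) = 0.1520

Δλ = 2.4263 × 0.1520
Δλ = 0.3687 pm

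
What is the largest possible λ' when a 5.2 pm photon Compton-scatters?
10.0526 pm (at θ = 180°)

The Compton shift is Δλ = λ_C(1 − cos θ).

Since cos θ ranges from −1 to 1, the factor (1 − cos θ) ranges from 0 to 2; the maximum shift occurs at θ = 180° (backscattering):
Δλ_max = 2λ_C = 2 × 2.4263 pm = 4.8526 pm

Maximum scattered wavelength:
λ'_max = λ₀ + Δλ_max = 5.2 + 4.8526 = 10.0526 pm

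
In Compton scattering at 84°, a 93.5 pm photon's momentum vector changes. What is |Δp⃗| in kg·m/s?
9.3769e-24 kg·m/s

Photon momentum magnitude is p = h/λ.

Initial momentum:
p₀ = h/λ = 6.6261e-34/9.3500e-11 = 7.0867e-24 kg·m/s

After scattering:
λ' = λ + Δλ = 93.5 + 2.1727 = 95.6727 pm
p' = h/λ' = 6.6261e-34/9.5673e-11 = 6.9258e-24 kg·m/s

Momentum is a vector; the scattered photon's direction makes angle θ = 84° with the incident direction. The magnitude of the vector change Δp⃗ = p⃗₀ − p⃗' is found from the law of cosines:
|Δp⃗|² = p₀² + p'² − 2p₀p'cos θ
|Δp⃗|² = (7.0867e-24)² + (6.9258e-24)² − 2·7.0867e-24·6.9258e-24·cos(84°)
|Δp⃗| = 9.3769e-24 kg·m/s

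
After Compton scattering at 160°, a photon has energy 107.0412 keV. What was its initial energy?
180.2999 keV

Convert final energy to wavelength (hc ≈ 1239.842 keV·pm):
λ' = hc/E' = 1239.842 / 107.0412 = 11.5828 pm

Calculate the Compton shift:
Δλ = λ_C(1 - cos(160°))
Δλ = 2.4263 × (1 - cos(160°))
Δλ = 4.7063 pm

Initial wavelength:
λ = λ' - Δλ = 11.5828 - 4.7063 = 6.8766 pm

Initial energy:
E = hc/λ = 1239.842 / 6.8766 = 180.2999 keV

(Intermediate values are shown rounded; full precision is carried through to the final answer.)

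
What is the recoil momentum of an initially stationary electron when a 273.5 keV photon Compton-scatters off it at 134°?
2.0689e-22 kg·m/s

The electron is initially at rest, so by conservation of momentum:
p⃗_e = p⃗₀ − p⃗'  (incident photon momentum minus scattered photon momentum)

Photon momentum magnitudes (p = h/λ = E/c):
λ₀ = hc/E₀ = 4.5332 pm → p₀ = h/λ₀ = 1.4617e-22 kg·m/s
Δλ = λ_C(1 − cos 134°) = 4.1118 pm
λ' = 8.6450 pm → p' = h/λ' = 7.6646e-23 kg·m/s

The scattered photon makes angle θ = 134° with the incident direction, so by the law of cosines:
|p⃗_e|² = p₀² + p'² − 2p₀p'cos θ
|p⃗_e|² = (1.4617e-22)² + (7.6646e-23)² − 2·1.4617e-22·7.6646e-23·cos(134°)
|p⃗_e| = 2.0689e-22 kg·m/s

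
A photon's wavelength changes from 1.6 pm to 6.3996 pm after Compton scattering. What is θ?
168.00°

First find the wavelength shift:
Δλ = λ' - λ = 6.3996 - 1.6 = 4.7996 pm

Using Δλ = λ_C(1 - cos θ), with λ_C = h/(m_e·c) ≈ 2.42631024 pm:
cos θ = 1 - Δλ/λ_C
cos θ = 1 - 4.7996/2.42631024
cos θ = -0.978148

θ = arccos(-0.978148)
θ = 168.00°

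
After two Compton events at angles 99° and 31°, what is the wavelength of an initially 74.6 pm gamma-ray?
77.7524 pm

Apply Compton shift twice:

First scattering at θ₁ = 99°:
Δλ₁ = λ_C(1 - cos(99°))
Δλ₁ = 2.4263 × 1.1564
Δλ₁ = 2.8059 pm

After first scattering:
λ₁ = 74.6 + 2.8059 = 77.4059 pm

Second scattering at θ₂ = 31°:
Δλ₂ = λ_C(1 - cos(31°))
Δλ₂ = 2.4263 × 0.1428
Δλ₂ = 0.3466 pm

Final wavelength:
λ₂ = 77.4059 + 0.3466 = 77.7524 pm

Total shift: Δλ_total = 2.8059 + 0.3466 = 3.1524 pm

(Intermediate values are shown rounded; full precision is carried through to the final answer.)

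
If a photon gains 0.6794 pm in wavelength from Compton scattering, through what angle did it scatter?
43.95°

From the Compton formula Δλ = λ_C(1 - cos θ), we can solve for θ:

cos θ = 1 - Δλ/λ_C

Given:
- Δλ = 0.6794 pm
- λ_C = h/(m_e·c) ≈ 2.42631024 pm

cos θ = 1 - 0.6794/2.42631024
cos θ = 1 - 0.280014
cos θ = 0.719986

θ = arccos(0.719986)
θ = 43.95°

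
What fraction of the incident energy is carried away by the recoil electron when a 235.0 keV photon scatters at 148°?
0.4594 (or 45.94%)

Calculate initial and final photon energies:

Initial: E₀ = 235.0 keV → λ₀ = 5.2759 pm
Compton shift: Δλ = 4.4839 pm
Final wavelength: λ' = 9.7599 pm
Final energy: E' = 127.0348 keV

Fractional energy loss:
(E₀ - E')/E₀ = (235.0000 - 127.0348)/235.0000
= 107.9652/235.0000
= 0.4594
= 45.94%

(Intermediate values are shown rounded; full precision is carried through to the final answer.)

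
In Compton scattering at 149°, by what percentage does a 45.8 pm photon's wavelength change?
9.8386%

Calculate the Compton shift:
Δλ = λ_C(1 - cos(149°))
Δλ = 2.4263 × (1 - cos(149°))
Δλ = 2.4263 × 1.8572
Δλ = 4.5061 pm

Percentage change:
(Δλ/λ₀) × 100 = (4.5061/45.8) × 100
= 9.8386%

(Intermediate values are shown rounded; full precision is carried through to the final answer.)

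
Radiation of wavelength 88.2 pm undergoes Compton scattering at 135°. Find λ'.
92.3420 pm

Using the Compton formula: λ' = λ + λ_C(1 − cos θ)

For θ = 135°, cos θ = -√2/2 (exact) ≈ -0.7071, so:
1 − cos 135° = 1 − (-√2/2) ≈ 1.7071

Δλ = λ_C × 1.7071 = 2.4263 × 1.7071 = 4.1420 pm

λ' = 88.2 + 4.1420 = 92.3420 pm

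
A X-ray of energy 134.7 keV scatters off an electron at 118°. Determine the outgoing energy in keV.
97.0913 keV

First convert energy to wavelength:
λ = hc/E, with hc ≈ 1239.842 keV·pm (i.e. 1239.842 eV·nm)

For E = 134.7 keV = 134700 eV:
λ = 1239.842 keV·pm / 134.7 keV
λ = 9.2045 pm

Calculate the Compton shift:
Δλ = λ_C(1 - cos(118°)) = 2.4263 × 1.4695
Δλ = 3.5654 pm

Final wavelength:
λ' = 9.2045 + 3.5654 = 12.7699 pm

Final energy:
E' = hc/λ' = 1239.842 / 12.7699 = 97.0913 keV

(Intermediate values are shown rounded; full precision is carried through to the final answer.)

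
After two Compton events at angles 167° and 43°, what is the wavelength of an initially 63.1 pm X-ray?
68.5423 pm

Apply Compton shift twice:

First scattering at θ₁ = 167°:
Δλ₁ = λ_C(1 - cos(167°))
Δλ₁ = 2.4263 × 1.9744
Δλ₁ = 4.7904 pm

After first scattering:
λ₁ = 63.1 + 4.7904 = 67.8904 pm

Second scattering at θ₂ = 43°:
Δλ₂ = λ_C(1 - cos(43°))
Δλ₂ = 2.4263 × 0.2686
Δλ₂ = 0.6518 pm

Final wavelength:
λ₂ = 67.8904 + 0.6518 = 68.5423 pm

Total shift: Δλ_total = 4.7904 + 0.6518 = 5.4423 pm

(Intermediate values are shown rounded; full precision is carried through to the final answer.)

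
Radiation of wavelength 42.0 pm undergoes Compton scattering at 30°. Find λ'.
42.3251 pm

Using the Compton formula: λ' = λ + λ_C(1 − cos θ)

For θ = 30°, cos θ = √3/2 (exact) ≈ 0.8660, so:
1 − cos 30° = 1 − (√3/2) ≈ 0.1340

Δλ = λ_C × 0.1340 = 2.4263 × 0.1340 = 0.3251 pm

λ' = 42.0 + 0.3251 = 42.3251 pm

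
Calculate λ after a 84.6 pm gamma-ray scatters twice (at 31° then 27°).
85.2110 pm

Apply Compton shift twice:

First scattering at θ₁ = 31°:
Δλ₁ = λ_C(1 - cos(31°))
Δλ₁ = 2.4263 × 0.1428
Δλ₁ = 0.3466 pm

After first scattering:
λ₁ = 84.6 + 0.3466 = 84.9466 pm

Second scattering at θ₂ = 27°:
Δλ₂ = λ_C(1 - cos(27°))
Δλ₂ = 2.4263 × 0.1090
Δλ₂ = 0.2645 pm

Final wavelength:
λ₂ = 84.9466 + 0.2645 = 85.2110 pm

Total shift: Δλ_total = 0.3466 + 0.2645 = 0.6110 pm

(Intermediate values are shown rounded; full precision is carried through to the final answer.)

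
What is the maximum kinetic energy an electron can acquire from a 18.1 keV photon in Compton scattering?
1.1974 keV

Maximum energy transfer occurs at θ = 180° (backscattering).

Initial photon: E₀ = 18.1 keV → λ₀ = 68.4996 pm

Maximum Compton shift (at 180°):
Δλ_max = 2λ_C = 2 × 2.4263 = 4.8526 pm

Final wavelength:
λ' = 68.4996 + 4.8526 = 73.3522 pm

Minimum photon energy (maximum energy to electron):
E'_min = hc/λ' = 16.9026 keV

Maximum electron kinetic energy:
K_max = E₀ - E'_min = 18.1000 - 16.9026 = 1.1974 keV

(Intermediate values are shown rounded; full precision is carried through to the final answer.)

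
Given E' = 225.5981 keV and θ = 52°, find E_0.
271.7000 keV

Convert final energy to wavelength (hc ≈ 1239.842 keV·pm):
λ' = hc/E' = 1239.842 / 225.5981 = 5.4958 pm

Calculate the Compton shift:
Δλ = λ_C(1 - cos(52°))
Δλ = 2.4263 × (1 - cos(52°))
Δλ = 0.9325 pm

Initial wavelength:
λ = λ' - Δλ = 5.4958 - 0.9325 = 4.5633 pm

Initial energy:
E = hc/λ = 1239.842 / 4.5633 = 271.7000 keV

(Intermediate values are shown rounded; full precision is carried through to the final answer.)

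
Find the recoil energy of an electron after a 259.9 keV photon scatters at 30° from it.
16.5801 keV

By energy conservation: K_e = E_initial - E_final

First find the scattered photon energy:
Initial wavelength: λ = hc/E = 4.7705 pm
Compton shift: Δλ = λ_C(1 - cos(30°)) = 0.3251 pm
Final wavelength: λ' = 4.7705 + 0.3251 = 5.0955 pm
Final photon energy: E' = hc/λ' = 243.3199 keV

Electron kinetic energy:
K_e = E - E' = 259.9000 - 243.3199 = 16.5801 keV

(Intermediate values are shown rounded; full precision is carried through to the final answer.)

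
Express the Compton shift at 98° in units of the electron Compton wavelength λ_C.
1.1392 λ_C

The Compton shift formula is:
Δλ = λ_C(1 - cos θ)

Dividing both sides by λ_C:
Δλ/λ_C = 1 - cos θ

For θ = 98°:
Δλ/λ_C = 1 - cos(98°)
Δλ/λ_C = 1 - -0.1392
Δλ/λ_C = 1.1392

This means the shift is 1.1392 × λ_C = 2.7640 pm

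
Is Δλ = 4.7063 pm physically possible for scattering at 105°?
No, inconsistent

Calculate the expected shift for θ = 105°:

Δλ_expected = λ_C(1 - cos(105°))
Δλ_expected = 2.4263 × (1 - cos(105°))
Δλ_expected = 2.4263 × 1.2588
Δλ_expected = 3.0543 pm

Given shift: 4.7063 pm
Expected shift: 3.0543 pm
Difference: 1.6520 pm

The values do not match. The given shift corresponds to θ ≈ 160.0°, not 105°.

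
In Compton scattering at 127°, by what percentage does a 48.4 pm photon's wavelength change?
8.0300%

Calculate the Compton shift:
Δλ = λ_C(1 - cos(127°))
Δλ = 2.4263 × (1 - cos(127°))
Δλ = 2.4263 × 1.6018
Δλ = 3.8865 pm

Percentage change:
(Δλ/λ₀) × 100 = (3.8865/48.4) × 100
= 8.0300%

(Intermediate values are shown rounded; full precision is carried through to the final answer.)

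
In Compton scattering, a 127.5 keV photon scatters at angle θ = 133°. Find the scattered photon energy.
89.8091 keV

First convert energy to wavelength:
λ = hc/E, with hc ≈ 1239.842 keV·pm (i.e. 1239.842 eV·nm)

For E = 127.5 keV = 127500 eV:
λ = 1239.842 keV·pm / 127.5 keV
λ = 9.7243 pm

Calculate the Compton shift:
Δλ = λ_C(1 - cos(133°)) = 2.4263 × 1.6820
Δλ = 4.0810 pm

Final wavelength:
λ' = 9.7243 + 4.0810 = 13.8053 pm

Final energy:
E' = hc/λ' = 1239.842 / 13.8053 = 89.8091 keV

(Intermediate values are shown rounded; full precision is carried through to the final answer.)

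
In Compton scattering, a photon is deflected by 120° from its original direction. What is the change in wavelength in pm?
3.6395 pm

Using the Compton scattering formula:
Δλ = λ_C(1 - cos θ)

where λ_C = h/(m_e·c) ≈ 2.4263 pm is the Compton wavelength of an electron.

For θ = 120°:
cos(120°) = -0.5000
1 - cos(120°) = 1.5000

Δλ = 2.4263 × 1.5000
Δλ = 3.6395 pm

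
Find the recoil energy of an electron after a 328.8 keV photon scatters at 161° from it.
182.7858 keV

By energy conservation: K_e = E_initial - E_final

First find the scattered photon energy:
Initial wavelength: λ = hc/E = 3.7708 pm
Compton shift: Δλ = λ_C(1 - cos(161°)) = 4.7204 pm
Final wavelength: λ' = 3.7708 + 4.7204 = 8.4912 pm
Final photon energy: E' = hc/λ' = 146.0142 keV

Electron kinetic energy:
K_e = E - E' = 328.8000 - 146.0142 = 182.7858 keV

(Intermediate values are shown rounded; full precision is carried through to the final answer.)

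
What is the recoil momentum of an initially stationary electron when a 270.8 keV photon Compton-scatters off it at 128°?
2.0228e-22 kg·m/s

The electron is initially at rest, so by conservation of momentum:
p⃗_e = p⃗₀ − p⃗'  (incident photon momentum minus scattered photon momentum)

Photon momentum magnitudes (p = h/λ = E/c):
λ₀ = hc/E₀ = 4.5784 pm → p₀ = h/λ₀ = 1.4472e-22 kg·m/s
Δλ = λ_C(1 − cos 128°) = 3.9201 pm
λ' = 8.4985 pm → p' = h/λ' = 7.7967e-23 kg·m/s

The scattered photon makes angle θ = 128° with the incident direction, so by the law of cosines:
|p⃗_e|² = p₀² + p'² − 2p₀p'cos θ
|p⃗_e|² = (1.4472e-22)² + (7.7967e-23)² − 2·1.4472e-22·7.7967e-23·cos(128°)
|p⃗_e| = 2.0228e-22 kg·m/s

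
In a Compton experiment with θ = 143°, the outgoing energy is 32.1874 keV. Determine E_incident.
36.3000 keV

Convert final energy to wavelength (hc ≈ 1239.842 keV·pm):
λ' = hc/E' = 1239.842 / 32.1874 = 38.5195 pm

Calculate the Compton shift:
Δλ = λ_C(1 - cos(143°))
Δλ = 2.4263 × (1 - cos(143°))
Δλ = 4.3640 pm

Initial wavelength:
λ = λ' - Δλ = 38.5195 - 4.3640 = 34.1554 pm

Initial energy:
E = hc/λ = 1239.842 / 34.1554 = 36.3000 keV

(Intermediate values are shown rounded; full precision is carried through to the final answer.)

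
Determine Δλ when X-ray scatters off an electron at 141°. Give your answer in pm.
4.3119 pm

Using the Compton scattering formula:
Δλ = λ_C(1 - cos θ)

where λ_C = h/(m_e·c) ≈ 2.4263 pm is the Compton wavelength of an electron.

For θ = 141°:
cos(141°) = -0.7771
1 - cos(141°) = 1.7771

Δλ = 2.4263 × 1.7771
Δλ = 4.3119 pm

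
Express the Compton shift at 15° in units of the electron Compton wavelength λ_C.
0.0341 λ_C

The Compton shift formula is:
Δλ = λ_C(1 - cos θ)

Dividing both sides by λ_C:
Δλ/λ_C = 1 - cos θ

For θ = 15°:
Δλ/λ_C = 1 - cos(15°)
Δλ/λ_C = 1 - 0.9659
Δλ/λ_C = 0.0341

This means the shift is 0.0341 × λ_C = 0.0827 pm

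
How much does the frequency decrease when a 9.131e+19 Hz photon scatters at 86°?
3.720e+19 Hz (decrease)

Convert frequency to wavelength (c = 299792458 m/s):
λ₀ = c/f₀ = 299792458/9.131e+19 = 3.2832380e-12 m = 3.2832 pm

Calculate Compton shift:
Δλ = λ_C(1 - cos(86°)) = 2.2571 pm

Final wavelength:
λ' = λ₀ + Δλ = 3.2832 + 2.2571 = 5.5403 pm

Final frequency:
f' = c/λ' = 299792458/5.5402973e-12 = 5.4111258e+19 Hz

Frequency shift (decrease):
Δf = f₀ - f' = 9.131e+19 - 5.4111258e+19 = 3.720e+19 Hz

(Intermediate values are shown rounded; full precision is carried through to the final answer.)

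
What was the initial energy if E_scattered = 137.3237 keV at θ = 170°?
294.3001 keV

Convert final energy to wavelength (hc ≈ 1239.842 keV·pm):
λ' = hc/E' = 1239.842 / 137.3237 = 9.0286 pm

Calculate the Compton shift:
Δλ = λ_C(1 - cos(170°))
Δλ = 2.4263 × (1 - cos(170°))
Δλ = 4.8158 pm

Initial wavelength:
λ = λ' - Δλ = 9.0286 - 4.8158 = 4.2128 pm

Initial energy:
E = hc/λ = 1239.842 / 4.2128 = 294.3001 keV

(Intermediate values are shown rounded; full precision is carried through to the final answer.)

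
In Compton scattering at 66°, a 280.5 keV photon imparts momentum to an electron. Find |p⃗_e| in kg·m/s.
1.4653e-22 kg·m/s

The electron is initially at rest, so by conservation of momentum:
p⃗_e = p⃗₀ − p⃗'  (incident photon momentum minus scattered photon momentum)

Photon momentum magnitudes (p = h/λ = E/c):
λ₀ = hc/E₀ = 4.4201 pm → p₀ = h/λ₀ = 1.4991e-22 kg·m/s
Δλ = λ_C(1 − cos 66°) = 1.4394 pm
λ' = 5.8596 pm → p' = h/λ' = 1.1308e-22 kg·m/s

The scattered photon makes angle θ = 66° with the incident direction, so by the law of cosines:
|p⃗_e|² = p₀² + p'² − 2p₀p'cos θ
|p⃗_e|² = (1.4991e-22)² + (1.1308e-22)² − 2·1.4991e-22·1.1308e-22·cos(66°)
|p⃗_e| = 1.4653e-22 kg·m/s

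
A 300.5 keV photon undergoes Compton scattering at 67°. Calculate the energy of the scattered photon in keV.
221.2342 keV

First convert energy to wavelength:
λ = hc/E, with hc ≈ 1239.842 keV·pm (i.e. 1239.842 eV·nm)

For E = 300.5 keV = 300500 eV:
λ = 1239.842 keV·pm / 300.5 keV
λ = 4.1259 pm

Calculate the Compton shift:
Δλ = λ_C(1 - cos(67°)) = 2.4263 × 0.6093
Δλ = 1.4783 pm

Final wavelength:
λ' = 4.1259 + 1.4783 = 5.6042 pm

Final energy:
E' = hc/λ' = 1239.842 / 5.6042 = 221.2342 keV

(Intermediate values are shown rounded; full precision is carried through to the final answer.)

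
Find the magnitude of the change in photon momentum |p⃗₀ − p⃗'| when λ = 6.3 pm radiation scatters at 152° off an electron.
1.6156e-22 kg·m/s

Photon momentum magnitude is p = h/λ.

Initial momentum:
p₀ = h/λ = 6.6261e-34/6.3000e-12 = 1.0518e-22 kg·m/s

After scattering:
λ' = λ + Δλ = 6.3 + 4.5686 = 10.8686 pm
p' = h/λ' = 6.6261e-34/1.0869e-11 = 6.0965e-23 kg·m/s

Momentum is a vector; the scattered photon's direction makes angle θ = 152° with the incident direction. The magnitude of the vector change Δp⃗ = p⃗₀ − p⃗' is found from the law of cosines:
|Δp⃗|² = p₀² + p'² − 2p₀p'cos θ
|Δp⃗|² = (1.0518e-22)² + (6.0965e-23)² − 2·1.0518e-22·6.0965e-23·cos(152°)
|Δp⃗| = 1.6156e-22 kg·m/s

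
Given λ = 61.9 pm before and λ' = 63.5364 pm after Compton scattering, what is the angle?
71.00°

First find the wavelength shift:
Δλ = λ' - λ = 63.5364 - 61.9 = 1.6364 pm

Using Δλ = λ_C(1 - cos θ), with λ_C = h/(m_e·c) ≈ 2.42631024 pm:
cos θ = 1 - Δλ/λ_C
cos θ = 1 - 1.6364/2.42631024
cos θ = 0.325560

θ = arccos(0.325560)
θ = 71.00°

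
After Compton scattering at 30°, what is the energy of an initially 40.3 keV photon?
39.8786 keV

First convert energy to wavelength:
λ = hc/E, with hc ≈ 1239.842 keV·pm (i.e. 1239.842 eV·nm)

For E = 40.3 keV = 40300 eV:
λ = 1239.842 keV·pm / 40.3 keV
λ = 30.7653 pm

Calculate the Compton shift:
Δλ = λ_C(1 - cos(30°)) = 2.4263 × 0.1340
Δλ = 0.3251 pm

Final wavelength:
λ' = 30.7653 + 0.3251 = 31.0904 pm

Final energy:
E' = hc/λ' = 1239.842 / 31.0904 = 39.8786 keV

(Intermediate values are shown rounded; full precision is carried through to the final answer.)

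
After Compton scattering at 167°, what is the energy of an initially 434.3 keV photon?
162.1718 keV

First convert energy to wavelength:
λ = hc/E, with hc ≈ 1239.842 keV·pm (i.e. 1239.842 eV·nm)

For E = 434.3 keV = 434300 eV:
λ = 1239.842 keV·pm / 434.3 keV
λ = 2.8548 pm

Calculate the Compton shift:
Δλ = λ_C(1 - cos(167°)) = 2.4263 × 1.9744
Δλ = 4.7904 pm

Final wavelength:
λ' = 2.8548 + 4.7904 = 7.6452 pm

Final energy:
E' = hc/λ' = 1239.842 / 7.6452 = 162.1718 keV

(Intermediate values are shown rounded; full precision is carried through to the final answer.)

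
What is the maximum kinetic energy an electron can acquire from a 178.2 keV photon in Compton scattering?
73.2195 keV

Maximum energy transfer occurs at θ = 180° (backscattering).

Initial photon: E₀ = 178.2 keV → λ₀ = 6.9576 pm

Maximum Compton shift (at 180°):
Δλ_max = 2λ_C = 2 × 2.4263 = 4.8526 pm

Final wavelength:
λ' = 6.9576 + 4.8526 = 11.8102 pm

Minimum photon energy (maximum energy to electron):
E'_min = hc/λ' = 104.9805 keV

Maximum electron kinetic energy:
K_max = E₀ - E'_min = 178.2000 - 104.9805 = 73.2195 keV

(Intermediate values are shown rounded; full precision is carried through to the final answer.)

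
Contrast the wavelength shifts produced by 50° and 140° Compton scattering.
140° produces the larger shift by a factor of 4.944

Calculate both shifts using Δλ = λ_C(1 - cos θ):

For θ₁ = 50°:
Δλ₁ = 2.4263 × (1 - cos(50°))
Δλ₁ = 2.4263 × 0.3572
Δλ₁ = 0.8667 pm

For θ₂ = 140°:
Δλ₂ = 2.4263 × (1 - cos(140°))
Δλ₂ = 2.4263 × 1.7660
Δλ₂ = 4.2850 pm

The 140° angle produces the larger shift.
Ratio: 4.2850/0.8667 = 4.944

(Intermediate values are shown rounded; full precision is carried through to the final answer.)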